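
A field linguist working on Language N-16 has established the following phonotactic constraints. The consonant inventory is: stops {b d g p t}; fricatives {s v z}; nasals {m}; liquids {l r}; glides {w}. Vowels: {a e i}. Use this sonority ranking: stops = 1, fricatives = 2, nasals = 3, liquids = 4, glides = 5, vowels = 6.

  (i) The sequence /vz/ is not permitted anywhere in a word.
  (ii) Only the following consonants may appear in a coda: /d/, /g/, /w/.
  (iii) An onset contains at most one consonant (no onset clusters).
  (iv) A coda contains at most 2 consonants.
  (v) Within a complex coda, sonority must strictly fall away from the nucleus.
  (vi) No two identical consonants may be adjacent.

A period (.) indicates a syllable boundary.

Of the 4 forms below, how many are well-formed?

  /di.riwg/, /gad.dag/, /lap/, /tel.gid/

/di.riwg/ — σ1 onset /d/, coda /∅/ ok; σ2 onset /r/, coda /wg/ (5→1 falls) ok → well-formed
/gad.dag/ — violates constraint (vi): adjacent identical consonants /dd/ → ill-formed
/lap/ — violates constraint (ii): syllable 1 coda contains /p/, which is not a licensed coda consonant → ill-formed
/tel.gid/ — violates constraint (ii): syllable 1 coda contains /l/, which is not a licensed coda consonant → ill-formed
Well-formed: /di.riwg/ → 1.

1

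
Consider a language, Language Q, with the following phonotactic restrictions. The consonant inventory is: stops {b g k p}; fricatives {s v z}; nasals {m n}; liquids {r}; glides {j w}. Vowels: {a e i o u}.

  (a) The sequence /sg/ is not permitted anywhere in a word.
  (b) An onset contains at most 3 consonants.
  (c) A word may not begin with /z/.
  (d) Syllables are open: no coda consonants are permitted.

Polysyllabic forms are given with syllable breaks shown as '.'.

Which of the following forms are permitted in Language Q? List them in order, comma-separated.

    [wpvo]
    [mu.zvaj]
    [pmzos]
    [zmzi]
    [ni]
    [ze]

[wpvo], [ni]

[wpvo] — σ1 onset /wpv/ (3C), coda /∅/ ok → permitted
[mu.zvaj] — violates constraint (d): syllable 2 coda /j/ has 1 consonant (> 0) → not permitted
[pmzos] — violates constraint (d): syllable 1 coda /s/ has 1 consonant (> 0) → not permitted
[zmzi] — violates constraint (c): word begins with /z/ → not permitted
[ni] — σ1 onset /n/, coda /∅/ ok → permitted
[ze] — violates constraint (c): word begins with /z/ → not permitted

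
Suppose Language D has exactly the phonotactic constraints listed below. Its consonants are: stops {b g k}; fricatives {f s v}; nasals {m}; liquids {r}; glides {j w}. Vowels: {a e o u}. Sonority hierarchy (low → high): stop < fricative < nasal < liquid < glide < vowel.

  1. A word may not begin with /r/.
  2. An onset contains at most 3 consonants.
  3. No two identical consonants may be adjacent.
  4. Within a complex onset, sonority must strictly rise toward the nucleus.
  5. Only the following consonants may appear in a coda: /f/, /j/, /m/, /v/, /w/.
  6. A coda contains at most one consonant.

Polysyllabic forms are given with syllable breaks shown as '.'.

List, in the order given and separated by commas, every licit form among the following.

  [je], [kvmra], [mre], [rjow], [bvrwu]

[je] — σ1 onset /j/, coda /∅/ ok → licit
[kvmra] — violates constraint 2: syllable 1 onset /kvmr/ has 4 consonants (> 3) → illicit
[mre] — σ1 onset /mr/ (3→4 rises), coda /∅/ ok → licit
[rjow] — violates constraint 1: word begins with /r/ → illicit
[bvrwu] — violates constraint 2: syllable 1 onset /bvrw/ has 4 consonants (> 3) → illicit

[je], [mre]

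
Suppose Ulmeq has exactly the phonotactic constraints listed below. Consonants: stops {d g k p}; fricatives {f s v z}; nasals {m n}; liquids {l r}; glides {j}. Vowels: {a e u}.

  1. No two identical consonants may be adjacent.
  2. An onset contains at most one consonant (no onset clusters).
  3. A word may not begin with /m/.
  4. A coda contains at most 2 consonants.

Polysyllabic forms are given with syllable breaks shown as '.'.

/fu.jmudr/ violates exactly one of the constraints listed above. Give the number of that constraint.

/fu.jmudr/: syllable 2 onset /jm/ has 2 consonants (> 1).
This is a violation of constraint 2: "An onset contains at most one consonant (no onset clusters)."
The remaining constraints (1, 3, 4) are satisfied.

2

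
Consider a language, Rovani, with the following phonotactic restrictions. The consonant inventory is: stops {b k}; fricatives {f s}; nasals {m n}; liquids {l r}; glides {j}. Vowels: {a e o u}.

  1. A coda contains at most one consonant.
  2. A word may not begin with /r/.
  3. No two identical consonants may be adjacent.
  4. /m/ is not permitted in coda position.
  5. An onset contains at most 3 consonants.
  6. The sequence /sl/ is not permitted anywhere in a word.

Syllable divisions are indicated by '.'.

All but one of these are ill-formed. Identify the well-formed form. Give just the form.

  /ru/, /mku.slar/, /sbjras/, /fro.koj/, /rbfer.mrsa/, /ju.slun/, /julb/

/fro.koj/

/ru/ — violates constraint 2: word begins with /r/ → ill-formed
/mku.slar/ — violates constraint 6: contains banned sequence /sl/ → ill-formed
/sbjras/ — violates constraint 5: syllable 1 onset /sbjr/ has 4 consonants (> 3) → ill-formed
/fro.koj/ — σ1 onset /fr/ (2C), coda /∅/ ok; σ2 onset /k/, coda /j/ ok → well-formed
/rbfer.mrsa/ — violates constraint 2: word begins with /r/ → ill-formed
/ju.slun/ — violates constraint 6: contains banned sequence /sl/ → ill-formed
/julb/ — violates constraint 1: syllable 1 coda /lb/ has 2 consonants (> 1) → ill-formed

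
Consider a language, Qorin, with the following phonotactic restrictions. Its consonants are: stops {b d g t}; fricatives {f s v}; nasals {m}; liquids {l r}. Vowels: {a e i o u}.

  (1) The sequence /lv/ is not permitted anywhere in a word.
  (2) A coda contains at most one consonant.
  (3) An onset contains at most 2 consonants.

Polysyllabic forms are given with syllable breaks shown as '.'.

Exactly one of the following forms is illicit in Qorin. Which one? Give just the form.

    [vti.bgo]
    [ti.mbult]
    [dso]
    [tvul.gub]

[vti.bgo] — σ1 onset /vt/ (2C), coda /∅/ ok; σ2 onset /bg/ (2C), coda /∅/ ok → licit
[ti.mbult] — violates constraint 2: syllable 2 coda /lt/ has 2 consonants (> 1) → illicit
[dso] — σ1 onset /ds/ (2C), coda /∅/ ok → licit
[tvul.gub] — σ1 onset /tv/ (2C), coda /l/ ok; σ2 onset /g/, coda /b/ ok → licit

[ti.mbult]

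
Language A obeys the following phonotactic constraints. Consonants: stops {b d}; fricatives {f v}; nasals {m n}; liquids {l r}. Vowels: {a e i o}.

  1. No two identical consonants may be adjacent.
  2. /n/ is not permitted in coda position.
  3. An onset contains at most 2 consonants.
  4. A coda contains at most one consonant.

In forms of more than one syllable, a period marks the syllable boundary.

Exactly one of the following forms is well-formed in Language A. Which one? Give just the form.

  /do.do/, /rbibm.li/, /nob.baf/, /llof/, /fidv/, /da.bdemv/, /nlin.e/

/do.do/ — σ1 onset /d/, coda /∅/ ok; σ2 onset /d/, coda /∅/ ok → well-formed
/rbibm.li/ — violates constraint 4: syllable 1 coda /bm/ has 2 consonants (> 1) → ill-formed
/nob.baf/ — violates constraint 1: adjacent identical consonants /bb/ → ill-formed
/llof/ — violates constraint 1: adjacent identical consonants /ll/ → ill-formed
/fidv/ — violates constraint 4: syllable 1 coda /dv/ has 2 consonants (> 1) → ill-formed
/da.bdemv/ — violates constraint 4: syllable 2 coda /mv/ has 2 consonants (> 1) → ill-formed
/nlin.e/ — violates constraint 2: syllable 1 coda contains /n/ → ill-formed

/do.do/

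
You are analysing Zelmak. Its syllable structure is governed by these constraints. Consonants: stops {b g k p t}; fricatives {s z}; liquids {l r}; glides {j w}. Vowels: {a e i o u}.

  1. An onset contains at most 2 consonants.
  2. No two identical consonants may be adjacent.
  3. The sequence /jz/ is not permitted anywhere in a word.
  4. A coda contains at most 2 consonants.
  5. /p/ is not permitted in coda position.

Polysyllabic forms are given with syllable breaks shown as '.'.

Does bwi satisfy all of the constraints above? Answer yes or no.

bwi — σ1 onset /bw/ (2C), coda /∅/ ok → permitted

yes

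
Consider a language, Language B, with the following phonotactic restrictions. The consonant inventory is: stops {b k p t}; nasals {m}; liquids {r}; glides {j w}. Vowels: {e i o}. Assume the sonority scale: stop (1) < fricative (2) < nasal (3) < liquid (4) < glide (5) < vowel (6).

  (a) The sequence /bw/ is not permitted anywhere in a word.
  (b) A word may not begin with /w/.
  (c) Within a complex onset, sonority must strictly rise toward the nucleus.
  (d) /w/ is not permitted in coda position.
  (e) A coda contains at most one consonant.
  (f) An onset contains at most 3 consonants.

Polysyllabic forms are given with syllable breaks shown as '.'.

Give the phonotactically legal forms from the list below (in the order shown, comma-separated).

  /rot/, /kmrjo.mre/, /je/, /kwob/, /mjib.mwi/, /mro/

/rot/, /je/, /kwob/, /mjib.mwi/, /mro/

/rot/ — σ1 onset /r/, coda /t/ ok → phonotactically legal
/kmrjo.mre/ — violates constraint (f): syllable 1 onset /kmrj/ has 4 consonants (> 3) → phonotactically illegal
/je/ — σ1 onset /j/, coda /∅/ ok → phonotactically legal
/kwob/ — σ1 onset /kw/ (1→5 rises), coda /b/ ok → phonotactically legal
/mjib.mwi/ — σ1 onset /mj/ (3→5 rises), coda /b/ ok; σ2 onset /mw/ (3→5 rises), coda /∅/ ok → phonotactically legal
/mro/ — σ1 onset /mr/ (3→4 rises), coda /∅/ ok → phonotactically legal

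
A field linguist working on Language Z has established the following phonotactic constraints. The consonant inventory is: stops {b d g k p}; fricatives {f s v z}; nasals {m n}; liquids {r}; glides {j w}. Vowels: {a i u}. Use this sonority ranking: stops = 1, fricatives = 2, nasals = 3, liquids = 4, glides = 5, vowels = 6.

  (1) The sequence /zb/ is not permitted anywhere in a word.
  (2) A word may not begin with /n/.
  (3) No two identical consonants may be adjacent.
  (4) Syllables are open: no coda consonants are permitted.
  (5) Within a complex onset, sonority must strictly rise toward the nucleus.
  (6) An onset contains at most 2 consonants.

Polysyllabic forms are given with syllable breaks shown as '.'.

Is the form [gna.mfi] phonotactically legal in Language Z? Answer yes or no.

no

[gna.mfi] — violates constraint 5: syllable 2 onset /mf/: /m/ (nasal, 3) → /f/ (fricative, 2) does not rise → phonotactically illegal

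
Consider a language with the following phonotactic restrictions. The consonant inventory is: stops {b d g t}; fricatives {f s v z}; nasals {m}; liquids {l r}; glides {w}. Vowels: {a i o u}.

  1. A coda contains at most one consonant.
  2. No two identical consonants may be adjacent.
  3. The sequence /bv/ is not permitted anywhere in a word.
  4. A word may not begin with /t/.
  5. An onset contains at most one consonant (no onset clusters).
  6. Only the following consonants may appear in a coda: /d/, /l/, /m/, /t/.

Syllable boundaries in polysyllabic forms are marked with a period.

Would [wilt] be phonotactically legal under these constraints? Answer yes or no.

[wilt] — violates constraint 1: syllable 1 coda /lt/ has 2 consonants (> 1) → phonotactically illegal

no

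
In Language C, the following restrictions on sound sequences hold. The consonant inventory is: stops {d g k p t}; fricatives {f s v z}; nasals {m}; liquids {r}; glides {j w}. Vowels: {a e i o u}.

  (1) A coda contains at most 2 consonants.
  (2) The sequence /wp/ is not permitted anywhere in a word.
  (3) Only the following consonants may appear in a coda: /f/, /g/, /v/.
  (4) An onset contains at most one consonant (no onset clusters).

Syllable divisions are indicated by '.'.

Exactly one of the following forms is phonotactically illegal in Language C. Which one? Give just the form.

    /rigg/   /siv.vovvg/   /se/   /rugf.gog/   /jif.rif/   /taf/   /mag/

/rigg/ — σ1 onset /r/, coda /gg/ (2C) ok → phonotactically legal
/siv.vovvg/ — violates constraint 1: syllable 2 coda /vvg/ has 3 consonants (> 2) → phonotactically illegal
/se/ — σ1 onset /s/, coda /∅/ ok → phonotactically legal
/rugf.gog/ — σ1 onset /r/, coda /gf/ (2C) ok; σ2 onset /g/, coda /g/ ok → phonotactically legal
/jif.rif/ — σ1 onset /j/, coda /f/ ok; σ2 onset /r/, coda /f/ ok → phonotactically legal
/taf/ — σ1 onset /t/, coda /f/ ok → phonotactically legal
/mag/ — σ1 onset /m/, coda /g/ ok → phonotactically legal

/siv.vovvg/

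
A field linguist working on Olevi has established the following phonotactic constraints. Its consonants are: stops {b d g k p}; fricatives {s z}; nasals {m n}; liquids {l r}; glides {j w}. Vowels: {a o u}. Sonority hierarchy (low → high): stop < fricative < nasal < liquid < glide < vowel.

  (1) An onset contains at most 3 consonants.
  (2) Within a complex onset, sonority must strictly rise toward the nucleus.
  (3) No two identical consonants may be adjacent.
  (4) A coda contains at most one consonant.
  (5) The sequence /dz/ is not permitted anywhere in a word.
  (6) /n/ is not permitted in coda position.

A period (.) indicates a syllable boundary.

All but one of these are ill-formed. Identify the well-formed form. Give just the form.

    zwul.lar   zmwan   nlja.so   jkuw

zwul.lar — violates constraint 3: adjacent identical consonants /ll/ → ill-formed
zmwan — violates constraint 6: syllable 1 coda contains /n/ → ill-formed
nlja.so — σ1 onset /nlj/ (3→4→5 rises), coda /∅/ ok; σ2 onset /s/, coda /∅/ ok → well-formed
jkuw — violates constraint 2: syllable 1 onset /jk/: /j/ (glide, 5) → /k/ (stop, 1) does not rise → ill-formed

nlja.so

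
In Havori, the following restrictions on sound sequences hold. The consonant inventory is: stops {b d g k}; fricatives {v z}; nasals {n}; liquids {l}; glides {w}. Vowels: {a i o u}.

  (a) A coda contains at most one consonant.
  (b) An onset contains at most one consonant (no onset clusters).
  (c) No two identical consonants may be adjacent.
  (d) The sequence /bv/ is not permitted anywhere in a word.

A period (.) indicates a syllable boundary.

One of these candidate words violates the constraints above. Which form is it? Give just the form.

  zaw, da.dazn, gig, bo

zaw — σ1 onset /z/, coda /w/ ok → licit
da.dazn — violates constraint (a): syllable 2 coda /zn/ has 2 consonants (> 1) → illicit
gig — σ1 onset /g/, coda /g/ ok → licit
bo — σ1 onset /b/, coda /∅/ ok → licit

da.dazn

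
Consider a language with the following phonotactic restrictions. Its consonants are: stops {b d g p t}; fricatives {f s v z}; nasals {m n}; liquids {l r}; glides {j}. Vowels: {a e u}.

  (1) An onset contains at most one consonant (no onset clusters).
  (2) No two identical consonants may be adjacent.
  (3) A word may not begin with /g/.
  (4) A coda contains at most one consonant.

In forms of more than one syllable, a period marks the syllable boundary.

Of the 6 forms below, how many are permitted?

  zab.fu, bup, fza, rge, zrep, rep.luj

zab.fu — σ1 onset /z/, coda /b/ ok; σ2 onset /f/, coda /∅/ ok → permitted
bup — σ1 onset /b/, coda /p/ ok → permitted
fza — violates constraint 1: syllable 1 onset /fz/ has 2 consonants (> 1) → not permitted
rge — violates constraint 1: syllable 1 onset /rg/ has 2 consonants (> 1) → not permitted
zrep — violates constraint 1: syllable 1 onset /zr/ has 2 consonants (> 1) → not permitted
rep.luj — σ1 onset /r/, coda /p/ ok; σ2 onset /l/, coda /j/ ok → permitted
Permitted: zab.fu, bup, rep.luj → 3.

3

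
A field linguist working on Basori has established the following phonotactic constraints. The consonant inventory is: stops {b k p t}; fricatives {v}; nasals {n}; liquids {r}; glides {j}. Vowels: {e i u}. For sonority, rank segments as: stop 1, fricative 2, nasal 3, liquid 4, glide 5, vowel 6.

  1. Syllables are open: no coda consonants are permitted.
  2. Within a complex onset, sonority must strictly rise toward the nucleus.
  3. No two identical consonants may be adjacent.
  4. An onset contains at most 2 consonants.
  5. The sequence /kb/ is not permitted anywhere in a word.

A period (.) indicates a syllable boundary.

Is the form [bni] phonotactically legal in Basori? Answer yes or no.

[bni] — σ1 onset /bn/ (1→3 rises), coda /∅/ ok → phonotactically legal

yes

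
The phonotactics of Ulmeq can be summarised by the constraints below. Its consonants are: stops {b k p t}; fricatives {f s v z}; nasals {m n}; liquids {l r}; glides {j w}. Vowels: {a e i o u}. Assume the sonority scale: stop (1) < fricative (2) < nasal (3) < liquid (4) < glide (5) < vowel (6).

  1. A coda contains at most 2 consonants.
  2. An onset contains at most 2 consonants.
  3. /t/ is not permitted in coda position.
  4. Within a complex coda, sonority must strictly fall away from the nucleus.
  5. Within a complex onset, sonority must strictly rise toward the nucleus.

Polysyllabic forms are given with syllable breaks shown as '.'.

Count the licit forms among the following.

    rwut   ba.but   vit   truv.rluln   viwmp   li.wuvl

rwut — violates constraint 3: syllable 1 coda contains /t/ → illicit
ba.but — violates constraint 3: syllable 2 coda contains /t/ → illicit
vit — violates constraint 3: syllable 1 coda contains /t/ → illicit
truv.rluln — violates constraint 5: syllable 2 onset /rl/: /r/ (liquid, 4) → /l/ (liquid, 4) does not rise → illicit
viwmp — violates constraint 1: syllable 1 coda /wmp/ has 3 consonants (> 2) → illicit
li.wuvl — violates constraint 4: syllable 2 coda /vl/: /v/ (fricative, 2) → /l/ (liquid, 4) does not fall → illicit
No form is licit → 0.

0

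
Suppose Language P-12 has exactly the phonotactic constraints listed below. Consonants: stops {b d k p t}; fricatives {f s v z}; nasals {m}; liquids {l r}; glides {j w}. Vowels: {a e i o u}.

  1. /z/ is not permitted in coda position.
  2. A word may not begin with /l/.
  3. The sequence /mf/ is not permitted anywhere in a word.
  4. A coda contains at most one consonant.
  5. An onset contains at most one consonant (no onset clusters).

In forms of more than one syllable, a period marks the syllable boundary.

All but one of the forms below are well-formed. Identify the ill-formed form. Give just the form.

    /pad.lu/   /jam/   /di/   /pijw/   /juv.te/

/pijw/

/pad.lu/ — σ1 onset /p/, coda /d/ ok; σ2 onset /l/, coda /∅/ ok → well-formed
/jam/ — σ1 onset /j/, coda /m/ ok → well-formed
/di/ — σ1 onset /d/, coda /∅/ ok → well-formed
/pijw/ — violates constraint 4: syllable 1 coda /jw/ has 2 consonants (> 1) → ill-formed
/juv.te/ — σ1 onset /j/, coda /v/ ok; σ2 onset /t/, coda /∅/ ok → well-formed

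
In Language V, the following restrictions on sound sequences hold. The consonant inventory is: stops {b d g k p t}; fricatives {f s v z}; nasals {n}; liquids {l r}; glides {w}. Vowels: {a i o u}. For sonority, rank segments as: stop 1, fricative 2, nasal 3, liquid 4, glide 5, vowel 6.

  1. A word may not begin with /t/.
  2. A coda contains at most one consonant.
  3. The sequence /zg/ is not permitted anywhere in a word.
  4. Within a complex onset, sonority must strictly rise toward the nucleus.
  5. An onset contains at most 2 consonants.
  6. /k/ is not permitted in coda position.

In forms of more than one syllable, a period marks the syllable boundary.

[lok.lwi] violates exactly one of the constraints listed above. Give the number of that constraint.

6

[lok.lwi]: syllable 1 coda contains /k/.
This is a violation of constraint 6: "/k/ is not permitted in coda position."
The remaining constraints (1, 2, 3, 4, 5) are satisfied.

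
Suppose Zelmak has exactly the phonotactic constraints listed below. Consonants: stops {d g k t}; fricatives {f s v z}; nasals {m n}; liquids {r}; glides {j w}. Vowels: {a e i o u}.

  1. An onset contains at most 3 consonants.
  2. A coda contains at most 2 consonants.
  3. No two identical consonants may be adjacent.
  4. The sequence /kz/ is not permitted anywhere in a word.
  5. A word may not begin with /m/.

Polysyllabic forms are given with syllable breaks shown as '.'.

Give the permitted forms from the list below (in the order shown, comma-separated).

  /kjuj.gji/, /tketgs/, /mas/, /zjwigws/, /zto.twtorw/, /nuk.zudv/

/kjuj.gji/ — σ1 onset /kj/ (2C), coda /j/ ok; σ2 onset /gj/ (2C), coda /∅/ ok → permitted
/tketgs/ — violates constraint 2: syllable 1 coda /tgs/ has 3 consonants (> 2) → not permitted
/mas/ — violates constraint 5: word begins with /m/ → not permitted
/zjwigws/ — violates constraint 2: syllable 1 coda /gws/ has 3 consonants (> 2) → not permitted
/zto.twtorw/ — σ1 onset /zt/ (2C), coda /∅/ ok; σ2 onset /twt/ (3C), coda /rw/ (2C) ok → permitted
/nuk.zudv/ — violates constraint 4: contains banned sequence /kz/ → not permitted

/kjuj.gji/, /zto.twtorw/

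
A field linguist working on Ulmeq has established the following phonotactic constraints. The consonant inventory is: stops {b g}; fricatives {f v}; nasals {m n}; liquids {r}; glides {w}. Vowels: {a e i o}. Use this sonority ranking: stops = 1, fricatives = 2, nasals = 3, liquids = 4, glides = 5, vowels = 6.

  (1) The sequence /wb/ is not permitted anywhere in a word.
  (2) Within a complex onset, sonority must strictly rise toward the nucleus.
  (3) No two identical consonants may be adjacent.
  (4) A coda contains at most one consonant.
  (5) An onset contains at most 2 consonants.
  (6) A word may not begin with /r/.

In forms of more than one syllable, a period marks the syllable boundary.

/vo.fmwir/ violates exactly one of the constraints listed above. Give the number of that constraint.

/vo.fmwir/: syllable 2 onset /fmw/ has 3 consonants (> 2).
This is a violation of constraint 5: "An onset contains at most 2 consonants."
The remaining constraints (1, 2, 3, 4, 6) are satisfied.

5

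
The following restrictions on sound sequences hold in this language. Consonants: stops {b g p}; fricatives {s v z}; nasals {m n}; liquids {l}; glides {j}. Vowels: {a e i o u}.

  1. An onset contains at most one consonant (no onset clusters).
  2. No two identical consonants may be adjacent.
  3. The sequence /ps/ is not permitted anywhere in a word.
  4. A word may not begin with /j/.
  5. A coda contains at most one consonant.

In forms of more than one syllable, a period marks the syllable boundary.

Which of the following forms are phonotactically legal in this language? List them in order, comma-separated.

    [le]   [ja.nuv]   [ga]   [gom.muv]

[le] — σ1 onset /l/, coda /∅/ ok → phonotactically legal
[ja.nuv] — violates constraint 4: word begins with /j/ → phonotactically illegal
[ga] — σ1 onset /g/, coda /∅/ ok → phonotactically legal
[gom.muv] — violates constraint 2: adjacent identical consonants /mm/ → phonotactically illegal

[le], [ga]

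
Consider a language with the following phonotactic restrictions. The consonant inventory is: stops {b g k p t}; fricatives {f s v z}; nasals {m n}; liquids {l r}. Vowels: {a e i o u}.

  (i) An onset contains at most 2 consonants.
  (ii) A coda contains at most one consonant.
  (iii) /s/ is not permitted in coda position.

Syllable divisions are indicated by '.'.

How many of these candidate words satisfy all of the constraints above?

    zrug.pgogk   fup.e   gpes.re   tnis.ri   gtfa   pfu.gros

zrug.pgogk — violates constraint (ii): syllable 2 coda /gk/ has 2 consonants (> 1) → illicit
fup.e — σ1 onset /f/, coda /p/ ok; σ2 onset /∅/, coda /∅/ ok → licit
gpes.re — violates constraint (iii): syllable 1 coda contains /s/ → illicit
tnis.ri — violates constraint (iii): syllable 1 coda contains /s/ → illicit
gtfa — violates constraint (i): syllable 1 onset /gtf/ has 3 consonants (> 2) → illicit
pfu.gros — violates constraint (iii): syllable 2 coda contains /s/ → illicit
Licit: fup.e → 1.

1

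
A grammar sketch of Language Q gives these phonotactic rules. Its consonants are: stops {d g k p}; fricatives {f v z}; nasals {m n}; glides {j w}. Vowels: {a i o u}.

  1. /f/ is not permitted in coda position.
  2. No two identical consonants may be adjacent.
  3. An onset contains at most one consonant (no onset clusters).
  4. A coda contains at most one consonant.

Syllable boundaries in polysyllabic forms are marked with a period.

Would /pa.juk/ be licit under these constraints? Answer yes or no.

/pa.juk/ — σ1 onset /p/, coda /∅/ ok; σ2 onset /j/, coda /k/ ok → licit

yes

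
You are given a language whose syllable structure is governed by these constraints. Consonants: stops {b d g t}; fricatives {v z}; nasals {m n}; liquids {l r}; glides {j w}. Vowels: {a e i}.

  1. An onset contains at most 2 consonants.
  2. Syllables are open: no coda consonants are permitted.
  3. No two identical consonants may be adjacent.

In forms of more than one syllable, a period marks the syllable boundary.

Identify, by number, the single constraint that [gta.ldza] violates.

1

[gta.ldza]: syllable 2 onset /ldz/ has 3 consonants (> 2).
This is a violation of constraint 1: "An onset contains at most 2 consonants."
The remaining constraints (2, 3) are satisfied.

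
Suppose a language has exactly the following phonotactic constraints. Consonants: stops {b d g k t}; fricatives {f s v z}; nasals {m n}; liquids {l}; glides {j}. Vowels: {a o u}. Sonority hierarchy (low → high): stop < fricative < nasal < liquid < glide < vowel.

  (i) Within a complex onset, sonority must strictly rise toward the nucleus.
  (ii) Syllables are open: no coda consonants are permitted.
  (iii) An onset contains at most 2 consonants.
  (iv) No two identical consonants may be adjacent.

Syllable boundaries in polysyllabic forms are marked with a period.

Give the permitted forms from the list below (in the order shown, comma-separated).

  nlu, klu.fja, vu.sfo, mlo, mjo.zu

nlu — σ1 onset /nl/ (3→4 rises), coda /∅/ ok → permitted
klu.fja — σ1 onset /kl/ (1→4 rises), coda /∅/ ok; σ2 onset /fj/ (2→5 rises), coda /∅/ ok → permitted
vu.sfo — violates constraint (i): syllable 2 onset /sf/: /s/ (fricative, 2) → /f/ (fricative, 2) does not rise → not permitted
mlo — σ1 onset /ml/ (3→4 rises), coda /∅/ ok → permitted
mjo.zu — σ1 onset /mj/ (3→5 rises), coda /∅/ ok; σ2 onset /z/, coda /∅/ ok → permitted

nlu, klu.fja, mlo, mjo.zu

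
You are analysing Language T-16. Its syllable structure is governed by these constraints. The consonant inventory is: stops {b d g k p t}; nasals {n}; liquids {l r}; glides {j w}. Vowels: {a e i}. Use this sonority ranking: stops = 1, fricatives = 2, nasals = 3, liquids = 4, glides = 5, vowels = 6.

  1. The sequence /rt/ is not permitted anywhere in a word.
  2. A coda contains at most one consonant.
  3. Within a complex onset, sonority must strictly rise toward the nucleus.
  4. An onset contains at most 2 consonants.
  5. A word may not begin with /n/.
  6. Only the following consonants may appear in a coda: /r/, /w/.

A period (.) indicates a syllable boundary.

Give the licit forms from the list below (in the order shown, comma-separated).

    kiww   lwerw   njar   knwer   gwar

gwar

kiww — violates constraint 2: syllable 1 coda /ww/ has 2 consonants (> 1) → illicit
lwerw — violates constraint 2: syllable 1 coda /rw/ has 2 consonants (> 1) → illicit
njar — violates constraint 5: word begins with /n/ → illicit
knwer — violates constraint 4: syllable 1 onset /knw/ has 3 consonants (> 2) → illicit
gwar — σ1 onset /gw/ (1→5 rises), coda /r/ ok → licit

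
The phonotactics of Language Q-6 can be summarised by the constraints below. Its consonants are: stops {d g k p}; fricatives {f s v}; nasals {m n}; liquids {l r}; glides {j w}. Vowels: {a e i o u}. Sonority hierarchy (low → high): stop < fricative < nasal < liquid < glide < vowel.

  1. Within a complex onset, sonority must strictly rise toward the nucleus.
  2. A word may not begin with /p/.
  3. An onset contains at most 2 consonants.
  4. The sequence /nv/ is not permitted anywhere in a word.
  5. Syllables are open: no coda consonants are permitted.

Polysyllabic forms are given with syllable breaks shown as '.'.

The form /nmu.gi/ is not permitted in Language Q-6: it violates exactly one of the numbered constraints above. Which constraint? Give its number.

/nmu.gi/: syllable 1 onset /nm/: /n/ (nasal, 3) → /m/ (nasal, 3) does not rise.
This is a violation of constraint 1: "Within a complex onset, sonority must strictly rise toward the nucleus."
The remaining constraints (2, 3, 4, 5) are satisfied.

1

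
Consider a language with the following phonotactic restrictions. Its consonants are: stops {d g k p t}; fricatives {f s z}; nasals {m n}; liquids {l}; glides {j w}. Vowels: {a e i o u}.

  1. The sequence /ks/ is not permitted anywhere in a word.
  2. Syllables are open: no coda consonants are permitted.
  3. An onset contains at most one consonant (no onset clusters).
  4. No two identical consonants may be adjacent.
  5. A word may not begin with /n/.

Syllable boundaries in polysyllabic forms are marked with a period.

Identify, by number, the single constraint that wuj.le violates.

2

wuj.le: syllable 1 coda /j/ has 1 consonant (> 0).
This is a violation of constraint 2: "Syllables are open: no coda consonants are permitted."
The remaining constraints (1, 3, 4, 5) are satisfied.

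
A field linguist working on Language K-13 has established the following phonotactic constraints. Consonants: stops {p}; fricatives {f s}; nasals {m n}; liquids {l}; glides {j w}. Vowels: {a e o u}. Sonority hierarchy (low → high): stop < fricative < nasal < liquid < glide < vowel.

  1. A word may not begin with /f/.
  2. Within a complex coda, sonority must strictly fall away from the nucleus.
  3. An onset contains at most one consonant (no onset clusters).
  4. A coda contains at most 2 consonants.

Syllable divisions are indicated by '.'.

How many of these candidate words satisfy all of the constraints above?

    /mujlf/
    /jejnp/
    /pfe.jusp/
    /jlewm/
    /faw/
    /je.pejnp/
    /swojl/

/mujlf/ — violates constraint 4: syllable 1 coda /jlf/ has 3 consonants (> 2) → not permitted
/jejnp/ — violates constraint 4: syllable 1 coda /jnp/ has 3 consonants (> 2) → not permitted
/pfe.jusp/ — violates constraint 3: syllable 1 onset /pf/ has 2 consonants (> 1) → not permitted
/jlewm/ — violates constraint 3: syllable 1 onset /jl/ has 2 consonants (> 1) → not permitted
/faw/ — violates constraint 1: word begins with /f/ → not permitted
/je.pejnp/ — violates constraint 4: syllable 2 coda /jnp/ has 3 consonants (> 2) → not permitted
/swojl/ — violates constraint 3: syllable 1 onset /sw/ has 2 consonants (> 1) → not permitted
No form is permitted → 0.

0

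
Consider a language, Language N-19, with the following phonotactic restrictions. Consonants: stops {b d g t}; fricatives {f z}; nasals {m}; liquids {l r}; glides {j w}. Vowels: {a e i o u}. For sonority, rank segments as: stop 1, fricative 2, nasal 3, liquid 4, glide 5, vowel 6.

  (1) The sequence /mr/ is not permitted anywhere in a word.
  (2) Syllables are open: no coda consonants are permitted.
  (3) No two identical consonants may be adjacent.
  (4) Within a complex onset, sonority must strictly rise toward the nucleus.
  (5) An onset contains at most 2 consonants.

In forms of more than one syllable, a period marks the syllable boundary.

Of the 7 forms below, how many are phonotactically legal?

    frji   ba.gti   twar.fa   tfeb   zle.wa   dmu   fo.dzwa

2

frji — violates constraint 5: syllable 1 onset /frj/ has 3 consonants (> 2) → phonotactically illegal
ba.gti — violates constraint 4: syllable 2 onset /gt/: /g/ (stop, 1) → /t/ (stop, 1) does not rise → phonotactically illegal
twar.fa — violates constraint 2: syllable 1 coda /r/ has 1 consonant (> 0) → phonotactically illegal
tfeb — violates constraint 2: syllable 1 coda /b/ has 1 consonant (> 0) → phonotactically illegal
zle.wa — σ1 onset /zl/ (2→4 rises), coda /∅/ ok; σ2 onset /w/, coda /∅/ ok → phonotactically legal
dmu — σ1 onset /dm/ (1→3 rises), coda /∅/ ok → phonotactically legal
fo.dzwa — violates constraint 5: syllable 2 onset /dzw/ has 3 consonants (> 2) → phonotactically illegal
Phonotactically legal: zle.wa, dmu → 2.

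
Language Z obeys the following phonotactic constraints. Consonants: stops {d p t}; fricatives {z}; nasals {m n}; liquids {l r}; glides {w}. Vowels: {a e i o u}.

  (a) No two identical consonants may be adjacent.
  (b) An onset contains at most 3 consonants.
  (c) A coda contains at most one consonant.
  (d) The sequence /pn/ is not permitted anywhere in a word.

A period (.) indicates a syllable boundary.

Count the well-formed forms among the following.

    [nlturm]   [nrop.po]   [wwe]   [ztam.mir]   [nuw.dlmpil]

0

[nlturm] — violates constraint (c): syllable 1 coda /rm/ has 2 consonants (> 1) → ill-formed
[nrop.po] — violates constraint (a): adjacent identical consonants /pp/ → ill-formed
[wwe] — violates constraint (a): adjacent identical consonants /ww/ → ill-formed
[ztam.mir] — violates constraint (a): adjacent identical consonants /mm/ → ill-formed
[nuw.dlmpil] — violates constraint (b): syllable 2 onset /dlmp/ has 4 consonants (> 3) → ill-formed
No form is well-formed → 0.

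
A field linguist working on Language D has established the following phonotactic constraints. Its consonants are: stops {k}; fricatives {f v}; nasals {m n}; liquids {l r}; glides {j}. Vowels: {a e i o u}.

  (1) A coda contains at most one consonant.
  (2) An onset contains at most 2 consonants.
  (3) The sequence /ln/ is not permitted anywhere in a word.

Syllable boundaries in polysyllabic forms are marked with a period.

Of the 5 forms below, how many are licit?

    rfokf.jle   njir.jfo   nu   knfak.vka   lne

rfokf.jle — violates constraint 1: syllable 1 coda /kf/ has 2 consonants (> 1) → illicit
njir.jfo — σ1 onset /nj/ (2C), coda /r/ ok; σ2 onset /jf/ (2C), coda /∅/ ok → licit
nu — σ1 onset /n/, coda /∅/ ok → licit
knfak.vka — violates constraint 2: syllable 1 onset /knf/ has 3 consonants (> 2) → illicit
lne — violates constraint 3: contains banned sequence /ln/ → illicit
Licit: njir.jfo, nu → 2.

2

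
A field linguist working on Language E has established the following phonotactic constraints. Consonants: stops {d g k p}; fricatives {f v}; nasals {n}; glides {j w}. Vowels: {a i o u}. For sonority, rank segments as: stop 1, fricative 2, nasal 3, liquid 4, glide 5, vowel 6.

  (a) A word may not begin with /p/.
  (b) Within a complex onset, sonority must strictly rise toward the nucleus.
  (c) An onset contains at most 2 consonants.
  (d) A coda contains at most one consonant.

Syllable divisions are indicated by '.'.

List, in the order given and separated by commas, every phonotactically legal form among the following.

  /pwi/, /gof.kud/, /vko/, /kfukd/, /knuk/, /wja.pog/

/pwi/ — violates constraint (a): word begins with /p/ → phonotactically illegal
/gof.kud/ — σ1 onset /g/, coda /f/ ok; σ2 onset /k/, coda /d/ ok → phonotactically legal
/vko/ — violates constraint (b): syllable 1 onset /vk/: /v/ (fricative, 2) → /k/ (stop, 1) does not rise → phonotactically illegal
/kfukd/ — violates constraint (d): syllable 1 coda /kd/ has 2 consonants (> 1) → phonotactically illegal
/knuk/ — σ1 onset /kn/ (1→3 rises), coda /k/ ok → phonotactically legal
/wja.pog/ — violates constraint (b): syllable 1 onset /wj/: /w/ (glide, 5) → /j/ (glide, 5) does not rise → phonotactically illegal

/gof.kud/, /knuk/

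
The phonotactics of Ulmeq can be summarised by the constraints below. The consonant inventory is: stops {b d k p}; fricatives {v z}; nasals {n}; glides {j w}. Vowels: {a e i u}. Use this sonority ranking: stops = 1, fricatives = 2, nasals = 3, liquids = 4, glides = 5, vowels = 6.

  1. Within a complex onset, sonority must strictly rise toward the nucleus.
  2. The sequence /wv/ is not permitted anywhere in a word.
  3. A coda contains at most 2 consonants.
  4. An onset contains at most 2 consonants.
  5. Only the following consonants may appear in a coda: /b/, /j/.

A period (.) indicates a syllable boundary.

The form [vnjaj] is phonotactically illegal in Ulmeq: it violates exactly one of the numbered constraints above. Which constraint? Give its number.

4

[vnjaj]: syllable 1 onset /vnj/ has 3 consonants (> 2).
This is a violation of constraint 4: "An onset contains at most 2 consonants."
The remaining constraints (1, 2, 3, 5) are satisfied.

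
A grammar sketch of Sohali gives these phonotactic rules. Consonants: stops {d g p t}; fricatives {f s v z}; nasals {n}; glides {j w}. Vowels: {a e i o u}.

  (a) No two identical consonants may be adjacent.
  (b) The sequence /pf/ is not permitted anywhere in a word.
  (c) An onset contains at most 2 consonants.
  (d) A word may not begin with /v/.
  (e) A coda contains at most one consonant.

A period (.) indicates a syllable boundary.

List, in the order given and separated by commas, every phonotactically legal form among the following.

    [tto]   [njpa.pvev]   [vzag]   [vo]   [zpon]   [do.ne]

[zpon], [do.ne]

[tto] — violates constraint (a): adjacent identical consonants /tt/ → phonotactically illegal
[njpa.pvev] — violates constraint (c): syllable 1 onset /njp/ has 3 consonants (> 2) → phonotactically illegal
[vzag] — violates constraint (d): word begins with /v/ → phonotactically illegal
[vo] — violates constraint (d): word begins with /v/ → phonotactically illegal
[zpon] — σ1 onset /zp/ (2C), coda /n/ ok → phonotactically legal
[do.ne] — σ1 onset /d/, coda /∅/ ok; σ2 onset /n/, coda /∅/ ok → phonotactically legal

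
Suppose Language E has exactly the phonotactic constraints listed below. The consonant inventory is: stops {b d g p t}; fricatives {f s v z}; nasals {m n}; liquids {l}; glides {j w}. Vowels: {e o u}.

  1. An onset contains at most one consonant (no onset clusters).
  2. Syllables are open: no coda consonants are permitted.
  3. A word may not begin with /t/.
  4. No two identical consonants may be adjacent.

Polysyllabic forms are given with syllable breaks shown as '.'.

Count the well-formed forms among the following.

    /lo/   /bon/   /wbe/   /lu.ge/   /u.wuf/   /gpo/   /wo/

3

/lo/ — σ1 onset /l/, coda /∅/ ok → well-formed
/bon/ — violates constraint 2: syllable 1 coda /n/ has 1 consonant (> 0) → ill-formed
/wbe/ — violates constraint 1: syllable 1 onset /wb/ has 2 consonants (> 1) → ill-formed
/lu.ge/ — σ1 onset /l/, coda /∅/ ok; σ2 onset /g/, coda /∅/ ok → well-formed
/u.wuf/ — violates constraint 2: syllable 2 coda /f/ has 1 consonant (> 0) → ill-formed
/gpo/ — violates constraint 1: syllable 1 onset /gp/ has 2 consonants (> 1) → ill-formed
/wo/ — σ1 onset /w/, coda /∅/ ok → well-formed
Well-formed: /lo/, /lu.ge/, /wo/ → 3.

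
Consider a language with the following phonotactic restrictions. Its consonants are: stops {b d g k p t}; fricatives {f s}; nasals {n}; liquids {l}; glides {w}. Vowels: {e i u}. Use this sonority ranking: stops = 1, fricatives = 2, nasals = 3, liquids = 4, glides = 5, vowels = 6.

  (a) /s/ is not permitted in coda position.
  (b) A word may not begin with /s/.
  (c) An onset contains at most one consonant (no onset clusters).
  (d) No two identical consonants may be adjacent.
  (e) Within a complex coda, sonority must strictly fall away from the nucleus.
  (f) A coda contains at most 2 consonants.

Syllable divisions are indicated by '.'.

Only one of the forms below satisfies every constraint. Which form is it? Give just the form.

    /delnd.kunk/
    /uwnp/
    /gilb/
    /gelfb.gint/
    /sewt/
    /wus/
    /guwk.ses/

/gilb/

/delnd.kunk/ — violates constraint (f): syllable 1 coda /lnd/ has 3 consonants (> 2) → phonotactically illegal
/uwnp/ — violates constraint (f): syllable 1 coda /wnp/ has 3 consonants (> 2) → phonotactically illegal
/gilb/ — σ1 onset /g/, coda /lb/ (4→1 falls) ok → phonotactically legal
/gelfb.gint/ — violates constraint (f): syllable 1 coda /lfb/ has 3 consonants (> 2) → phonotactically illegal
/sewt/ — violates constraint (b): word begins with /s/ → phonotactically illegal
/wus/ — violates constraint (a): syllable 1 coda contains /s/ → phonotactically illegal
/guwk.ses/ — violates constraint (a): syllable 2 coda contains /s/ → phonotactically illegal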